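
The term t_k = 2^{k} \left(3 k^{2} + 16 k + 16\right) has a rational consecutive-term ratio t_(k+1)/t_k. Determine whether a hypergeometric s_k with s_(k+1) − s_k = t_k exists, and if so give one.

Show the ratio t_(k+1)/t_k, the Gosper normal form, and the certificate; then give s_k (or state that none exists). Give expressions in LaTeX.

s_k = 2^{k} \left(3 k^{2} + 4 k + 2\right)

r(k) = 2*(3*k**2 + 22*k + 35)/(3*k**2 + 16*k + 16) after simplifying.
Gosper form: A/B · C(k+1)/C(k) with A=2, B=1, C=k**2 + 16*k/3 + 16/3.
Need (2)·f(k+1) − (1)·f(k) = k**2 + 16*k/3 + 16/3.
From deg A=0, deg B=0, deg C=2: d=2.
Solve for f: f(k) = (3*k**2 + 4*k + 2)/3 (degree 2 ≤ 2).
Then R = B(k−1)f/C = (3*k**2 + 4*k + 2)/((k + 4)*(3*k + 4)), so s_k = R(k)·t_k = 2**k*(3*k**2 + 4*k + 2).
Verify: 2**k*(3*k**2 + 16*k + 16) matches t_k.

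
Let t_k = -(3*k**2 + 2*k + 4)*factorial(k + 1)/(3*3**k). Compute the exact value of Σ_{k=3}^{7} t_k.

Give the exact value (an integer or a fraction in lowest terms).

Σ = -115688/81

Step 1: r(k) = (k + 2)*(2*k + 3*(k + 1)**2 + 6)/(3*(3*k**2 + 2*k + 4)).
Normal form (A,B,C) = (k/3 + 2/3, 1, k**2 + 2*k/3 + 4/3).
Solve (k/3 + 2/3)·f(k+1) − (1)·f(k) = k**2 + 2*k/3 + 4/3.
Degrees (1,0,2) ⇒ d ≤ 1.
Match coefficients ⇒ f(k) = 3*k + 2.
Then R = B(k−1)f/C = 3*(3*k + 2)/(3*k**2 + 2*k + 4), so s_k = R(k)·t_k = -(3*k + 2)*factorial(k + 1)/3**k.
Δs = -(3*k**2 + 2*k + 4)*factorial(k + 1)/(3*3**k), as required.
Σ_(k=3)^(7) t_k = s_(8) − s_(3) = -116480/81 − (-88/9) = -115688/81.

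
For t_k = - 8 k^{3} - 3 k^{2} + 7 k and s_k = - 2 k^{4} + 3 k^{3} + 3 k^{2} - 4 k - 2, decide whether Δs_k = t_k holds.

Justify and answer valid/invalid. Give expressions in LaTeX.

Valid: the claim telescopes to t_k.

s_(k+1) = -2*k**4 - 5*k**3 + 3*k - 2
s_(k+1) − s_k = k*(-8*k**2 - 3*k + 7)
(s_(k+1) − s_k) − t_k = 0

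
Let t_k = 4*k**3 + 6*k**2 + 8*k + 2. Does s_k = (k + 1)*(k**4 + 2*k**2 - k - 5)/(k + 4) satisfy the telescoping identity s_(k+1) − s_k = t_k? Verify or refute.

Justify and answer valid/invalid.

s_(k+1) = -(k + 2)*(k - (k + 1)**4 - 2*(k + 1)**2 + 6)/(k + 5)
s_(k+1) − s_k = (4*k**5 + 33*k**4 + 76*k**3 + 104*k**2 + 73*k + 1)/(k**2 + 9*k + 20)
(s_(k+1) − s_k) − t_k = 3*(-3*k**4 - 22*k**3 - 30*k**2 - 35*k - 13)/(k**2 + 9*k + 20)

Invalid: residual 3*(-3*k**4 - 22*k**3 - 30*k**2 - 35*k - 13)/(k**2 + 9*k + 20) ≠ 0.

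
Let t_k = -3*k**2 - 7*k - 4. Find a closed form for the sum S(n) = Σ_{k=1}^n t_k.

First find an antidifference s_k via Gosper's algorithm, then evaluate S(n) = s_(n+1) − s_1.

Step 1: r(k) = (3*k**2 + 13*k + 14)/(3*k**2 + 7*k + 4).
So A=1 and B=1, with C=k**2 + 7*k/3 + 4/3.
Set up (1)·f(k+1) − (1)·f(k) − (k**2 + 7*k/3 + 4/3) = 0.
Bound: deg f ≤ 3.
Solving with deg f ≤ 3: f(k) = k*(k + 1)**2/3.
So s_k = (B(k−1)f/C)·t_k = (k*(k + 1)/(3*k + 4))·t_k = k*(-k**2 - 2*k - 1).
s_(k+1) − s_k = -3*k**2 - 7*k - 4 = t_k.
Evaluate: s_(n+1) = -n**3 - 5*n**2 - 8*n - 4; subtract s_(1) = -4 ⇒ S(n) = n*(-n**2 - 5*n - 8).

S(n) = n*(-n**2 - 5*n - 8)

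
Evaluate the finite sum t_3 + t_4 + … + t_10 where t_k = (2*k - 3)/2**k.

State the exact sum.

t_(k+1)/t_k = (2*k - 1)/(2*(2*k - 3)).
Factor: A=1/2; B=1; C=k - 3/2.
Key eq: (1/2)·f(k+1) = (1)·f(k) + (k - 3/2).
Bound: deg f ≤ 1.
Match coefficients ⇒ f(k) = 1 - 2*k.
R(k) = B(k−1)·f(k)/C(k) = -2*(2*k - 1)/(2*k - 3); s_k = R·t_k = 2*(1 - 2*k)/2**k.
s_(k+1) − s_k = (2*k - 3)/2**k = t_k.
Σ_(k=3)^(10) t_k = s_(11) − s_(3) = -21/1024 − (-5/4) = 1259/1024.

Σ = 1259/1024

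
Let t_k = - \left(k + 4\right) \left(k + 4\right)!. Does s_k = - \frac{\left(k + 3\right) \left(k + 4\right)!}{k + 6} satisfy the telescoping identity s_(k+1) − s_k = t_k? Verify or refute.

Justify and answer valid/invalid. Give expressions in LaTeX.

Invalid: residual \frac{3 \left(k^{2} + 10 k + 23\right) \left(k + 4\right)!}{\left(k + 6\right) \left(k + 7\right)} ≠ 0.

s_(k+1) = -(k + 4)*factorial(k + 5)/(k + 7)
s_(k+1) − s_k = -(k**3 + 14*k**2 + 64*k + 99)*factorial(k + 4)/((k + 6)*(k + 7))
(s_(k+1) − s_k) − t_k = 3*(k**2 + 10*k + 23)*factorial(k + 4)/((k + 6)*(k + 7))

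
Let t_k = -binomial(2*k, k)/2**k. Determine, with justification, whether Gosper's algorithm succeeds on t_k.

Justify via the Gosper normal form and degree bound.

No; the degree bound rules out any f.

The ratio is (2*k + 1)/(k + 1).
Take A(k)=2*k + 1, B(k)=k + 1, C(k)=1.
Solve (2*k + 1)·f(k+1) − (k)·f(k) = 1.
From deg A=1, deg B=1, deg C=0: d=-1.
Bound -1 < 0, so the key equation has no polynomial solution.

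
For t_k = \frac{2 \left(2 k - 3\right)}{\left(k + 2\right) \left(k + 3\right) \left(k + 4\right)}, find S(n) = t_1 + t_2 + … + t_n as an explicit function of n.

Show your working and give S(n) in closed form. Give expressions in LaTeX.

Compute t_(k+1)/t_k: get (k + 2)*(2*k - 1)/((k + 5)*(2*k - 3)).
So A=k + 2 and B=k + 5, with C=k - 3/2.
Solve (k + 2)·f(k+1) − (k + 4)·f(k) = k - 3/2.
Degrees (1,1,1) ⇒ d ≤ 2.
Coefficient equations give f(k) = k*(k - 19)/24.
Certificate R = B(k−1)f/C = k*(k - 19)*(k + 4)/(12*(2*k - 3)) gives s_k = k*(k - 19)/(6*(k + 2)*(k + 3)).
Verify: 2*(2*k - 3)/(k**3 + 9*k**2 + 26*k + 24) matches t_k.
Telescope: S(n) = s_(n+1) − s_(1) = (n**2 - 17*n - 18)/(6*(n**2 + 7*n + 12)) − (-1/4) = n*(5*n - 13)/(12*(n**2 + 7*n + 12)).

S(n) = \frac{n \left(5 n - 13\right)}{12 \left(n^{2} + 7 n + 12\right)}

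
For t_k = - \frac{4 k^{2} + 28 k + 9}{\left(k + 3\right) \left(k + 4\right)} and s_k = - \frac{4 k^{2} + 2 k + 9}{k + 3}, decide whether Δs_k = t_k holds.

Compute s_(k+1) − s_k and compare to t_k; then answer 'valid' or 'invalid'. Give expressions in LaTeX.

valid (s_(k+1) − s_k reduces to t_k)

s_(k+1) = (-4*k**2 - 10*k - 15)/(k + 4)
s_(k+1) − s_k = (-4*k**2 - 28*k - 9)/(k**2 + 7*k + 12)
(s_(k+1) − s_k) − t_k = 0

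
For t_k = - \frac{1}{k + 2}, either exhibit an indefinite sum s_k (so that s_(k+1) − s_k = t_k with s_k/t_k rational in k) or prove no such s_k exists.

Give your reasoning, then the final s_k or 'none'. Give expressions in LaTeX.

no hypergeometric antidifference exists

Ratio r(k) = (k + 2)/(k + 3).
A = k + 2, B = k + 3, C = 1.
Set up (k + 2)·f(k+1) − (k + 2)·f(k) − (1) = 0.
Bound: deg f ≤ 0.
Generic f = c0 gives residual -1; -1 = 0 cannot hold, so t_k is not Gosper-summable.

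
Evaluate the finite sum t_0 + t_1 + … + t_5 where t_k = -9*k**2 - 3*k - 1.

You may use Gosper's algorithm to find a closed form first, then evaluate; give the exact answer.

Step 1: r(k) = (9*k**2 + 21*k + 13)/(9*k**2 + 3*k + 1).
So A=1 and B=1, with C=k**2 + k/3 + 1/9.
Solve (1)·f(k+1) − (1)·f(k) = k**2 + k/3 + 1/9.
deg f ≤ 3 (via 0,0,2).
Solve for f: f(k) = k*(3*k**2 - 3*k + 1)/9 (degree 3 ≤ 3).
Get s_k = R·t_k = k*(-3*k**2 + 3*k - 1) with R(k) = B(k−1)f(k)/C(k) = k*(3*k**2 - 3*k + 1)/(9*k**2 + 3*k + 1).
Δs = -9*k**2 - 3*k - 1, as required.
Evaluate s at k=6 and k=0: -546 and 0; difference -546.

Σ = -546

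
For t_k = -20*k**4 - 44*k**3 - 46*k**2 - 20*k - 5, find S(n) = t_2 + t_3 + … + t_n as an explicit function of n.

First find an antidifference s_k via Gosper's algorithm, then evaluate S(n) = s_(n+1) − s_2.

S(n) = -4*n**5 - 21*n**4 - 44*n**3 - 44*n**2 - 22*n + 135

The ratio is (20*k**4 + 124*k**3 + 298*k**2 + 324*k + 135)/(20*k**4 + 44*k**3 + 46*k**2 + 20*k + 5).
Factor: A=1; B=1; C=k**4 + 11*k**3/5 + 23*k**2/10 + k + 1/4.
f must satisfy (1)·f(k+1) − (1)·f(k) = k**4 + 11*k**3/5 + 23*k**2/10 + k + 1/4.
d = 5 from the (0,0,4) case.
Match coefficients ⇒ f(k) = k*(4*k**4 + k**3 - 2*k + 2)/20.
Get s_k = R·t_k = k*(-4*k**4 - k**3 + 2*k - 2) with R(k) = B(k−1)f(k)/C(k) = k*(4*k**4 + k**3 - 2*k + 2)/(20*k**4 + 44*k**3 + 46*k**2 + 20*k + 5).
Verify: -20*k**4 - 44*k**3 - 46*k**2 - 20*k - 5 matches t_k.
Telescope: S(n) = s_(n+1) − s_(2) = -4*n**5 - 21*n**4 - 44*n**3 - 44*n**2 - 22*n - 5 − (-140) = -4*n**5 - 21*n**4 - 44*n**3 - 44*n**2 - 22*n + 135.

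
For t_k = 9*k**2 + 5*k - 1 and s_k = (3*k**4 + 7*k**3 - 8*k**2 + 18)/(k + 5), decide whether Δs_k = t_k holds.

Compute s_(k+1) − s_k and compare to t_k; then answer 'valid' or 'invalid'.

Invalid: residual 2*(-6*k**3 - 52*k**2 - 26*k + 11)/(k**2 + 11*k + 30) ≠ 0.

s_(k+1) = (3*k**4 + 19*k**3 + 31*k**2 + 17*k + 20)/(k + 6)
s_(k+1) − s_k = (9*k**4 + 92*k**3 + 220*k**2 + 87*k - 8)/(k**2 + 11*k + 30)
(s_(k+1) − s_k) − t_k = 2*(-6*k**3 - 52*k**2 - 26*k + 11)/(k**2 + 11*k + 30)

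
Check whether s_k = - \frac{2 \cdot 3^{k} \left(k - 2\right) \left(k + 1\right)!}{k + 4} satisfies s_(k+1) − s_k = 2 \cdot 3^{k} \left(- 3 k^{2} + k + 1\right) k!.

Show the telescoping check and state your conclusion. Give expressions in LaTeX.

s_(k+1) = -6*3**k*(k - 1)*factorial(k + 2)/(k + 5)
s_(k+1) − s_k = -2*3**k*(3*k**3 + 14*k**2 + 3*k - 14)*factorial(k + 1)/((k + 4)*(k + 5))
(s_(k+1) − s_k) − t_k = 6*3**k*(3*k**3 + 11*k**2 - 6*k - 2)*factorial(k)/((k + 4)*(k + 5))

Invalid: residual \frac{6 \cdot 3^{k} \left(3 k^{3} + 11 k^{2} - 6 k - 2\right) k!}{\left(k + 4\right) \left(k + 5\right)} ≠ 0.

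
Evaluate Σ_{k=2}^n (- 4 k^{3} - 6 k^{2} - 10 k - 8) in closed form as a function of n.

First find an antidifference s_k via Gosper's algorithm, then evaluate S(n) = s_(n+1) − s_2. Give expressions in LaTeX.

S(n) = - n^{4} - 4 n^{3} - 9 n^{2} - 14 n + 28

t_(k+1)/t_k = (2*k**3 + 9*k**2 + 17*k + 14)/(2*k**3 + 3*k**2 + 5*k + 4).
So A=1 and B=1, with C=k**3 + 3*k**2/2 + 5*k/2 + 2.
Need (1)·f(k+1) − (1)·f(k) = k**3 + 3*k**2/2 + 5*k/2 + 2.
Bound: deg f ≤ 4.
Solve for f: f(k) = k*(k + 1)*(k**2 - k + 4)/4 (degree 4 ≤ 4).
Certificate R = B(k−1)f/C = k*(k**2 - k + 4)/(2*(2*k**2 + k + 4)) gives s_k = k*(-k**3 - 3*k - 4).
Check: Δs_k = -4*k**3 - 6*k**2 - 10*k - 8. ✓
s_(n+1) = -n**4 - 4*n**3 - 9*n**2 - 14*n - 8 and s_(2) = -36, so S(n) = -n**4 - 4*n**3 - 9*n**2 - 14*n + 28.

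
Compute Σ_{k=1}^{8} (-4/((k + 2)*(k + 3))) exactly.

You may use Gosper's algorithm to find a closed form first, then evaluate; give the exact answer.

Compute t_(k+1)/t_k: get (k + 2)/(k + 4).
So A=k + 2 and B=k + 4, with C=1.
Need (k + 2)·f(k+1) − (k + 3)·f(k) = 1.
d = 1 from the (1,1,0) case.
Solve for f: f(k) = k/2 (degree 1 ≤ 1).
Then R = B(k−1)f/C = k*(k + 3)/2, so s_k = R(k)·t_k = -2*k/(k + 2).
s_(k+1) − s_k = -4/(k**2 + 5*k + 6) = t_k.
Telescoping: Σ = s_(9) − s_(1) = -18/11 − (-2/3) = -32/33.

Σ = -32/33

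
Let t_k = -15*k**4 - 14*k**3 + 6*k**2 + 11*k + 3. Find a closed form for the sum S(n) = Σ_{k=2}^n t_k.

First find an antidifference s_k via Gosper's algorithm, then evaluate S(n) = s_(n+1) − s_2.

Ratio r(k) = (15*k**4 + 74*k**3 + 126*k**2 + 79*k + 9)/(15*k**4 + 14*k**3 - 6*k**2 - 11*k - 3).
Gosper form: A/B · C(k+1)/C(k) with A=1, B=1, C=k**4 + 14*k**3/15 - 2*k**2/5 - 11*k/15 - 1/5.
Solve (1)·f(k+1) − (1)·f(k) = k**4 + 14*k**3/15 - 2*k**2/5 - 11*k/15 - 1/5.
d = 5 from the (0,0,4) case.
Match coefficients ⇒ f(k) = k*(3*k**4 - 4*k**3 - 4*k**2 + k + 1)/15.
Get s_k = R·t_k = k*(-3*k**4 + 4*k**3 + 4*k**2 - k - 1) with R(k) = B(k−1)f(k)/C(k) = k*(3*k**4 - 4*k**3 - 4*k**2 + k + 1)/(15*k**4 + 14*k**3 - 6*k**2 - 11*k - 3).
Δs = -15*k**4 - 14*k**3 + 6*k**2 + 11*k + 3, as required.
Telescope: S(n) = s_(n+1) − s_(2) = -3*n**5 - 11*n**4 - 10*n**3 + 5*n**2 + 10*n + 3 − (-6) = -3*n**5 - 11*n**4 - 10*n**3 + 5*n**2 + 10*n + 9.

S(n) = -3*n**5 - 11*n**4 - 10*n**3 + 5*n**2 + 10*n + 9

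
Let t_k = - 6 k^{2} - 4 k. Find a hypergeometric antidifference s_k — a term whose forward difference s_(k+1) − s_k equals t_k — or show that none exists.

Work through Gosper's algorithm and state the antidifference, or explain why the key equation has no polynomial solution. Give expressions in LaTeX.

Compute t_(k+1)/t_k: get (3*k**2 + 8*k + 5)/(k*(3*k + 2)).
Normal form (A,B,C) = (1, 1, k**2 + 2*k/3).
Need (1)·f(k+1) − (1)·f(k) = k**2 + 2*k/3.
From deg A=0, deg B=0, deg C=2: d=3.
Solving with deg f ≤ 3: f(k) = k*(k - 1)*(2*k + 1)/6.
Certificate R = B(k−1)f/C = (k - 1)*(2*k + 1)/(2*(3*k + 2)) gives s_k = k*(-2*k**2 + k + 1).
Δs = 2*k*(-3*k - 2), as required.

s_k = k \left(- 2 k^{2} + k + 1\right)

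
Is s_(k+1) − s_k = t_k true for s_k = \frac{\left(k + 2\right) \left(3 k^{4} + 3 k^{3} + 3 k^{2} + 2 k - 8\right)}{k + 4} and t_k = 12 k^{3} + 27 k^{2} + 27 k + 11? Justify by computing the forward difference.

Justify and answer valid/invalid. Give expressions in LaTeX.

Invalid: residual \frac{2 \left(- 9 k^{4} - 72 k^{3} - 132 k^{2} - 117 k - 52\right)}{k^{2} + 9 k + 20} ≠ 0.

s_(k+1) = (3*k**5 + 24*k**4 + 75*k**3 + 119*k**2 + 90*k + 9)/(k + 5)
s_(k+1) − s_k = (12*k**5 + 117*k**4 + 366*k**3 + 530*k**2 + 405*k + 116)/(k**2 + 9*k + 20)
(s_(k+1) − s_k) − t_k = 2*(-9*k**4 - 72*k**3 - 132*k**2 - 117*k - 52)/(k**2 + 9*k + 20)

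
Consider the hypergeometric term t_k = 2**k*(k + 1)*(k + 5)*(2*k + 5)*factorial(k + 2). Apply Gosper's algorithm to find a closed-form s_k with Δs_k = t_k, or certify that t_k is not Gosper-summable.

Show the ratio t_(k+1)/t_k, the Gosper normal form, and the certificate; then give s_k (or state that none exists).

s_k = 2**k*(k**2 + 4*k - 1)*factorial(k + 2)

Ratio r(k) = 2*(k + 2)*(k + 3)*(k + 6)*(2*k + 7)/((k + 1)*(k + 5)*(2*k + 5)).
Normal form (A,B,C) = (2*k + 6, 1, k**3 + 17*k**2/2 + 20*k + 25/2).
Set up (2*k + 6)·f(k+1) − (1)·f(k) − (k**3 + 17*k**2/2 + 20*k + 25/2) = 0.
Bound: deg f ≤ 2.
Coefficient equations give f(k) = (k**2 + 4*k - 1)/2.
R(k) = B(k−1)·f(k)/C(k) = (k**2 + 4*k - 1)/((k + 1)*(k + 5)*(2*k + 5)); s_k = R·t_k = 2**k*(k**2 + 4*k - 1)*factorial(k + 2).
Check: Δs_k = 2**k*(k + 1)*(k + 5)*(2*k + 5)*factorial(k + 2). ✓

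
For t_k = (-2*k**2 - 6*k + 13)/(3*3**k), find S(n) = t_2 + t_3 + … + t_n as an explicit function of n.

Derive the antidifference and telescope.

t_(k+1)/t_k = (2*k**2 + 10*k - 5)/(3*(2*k**2 + 6*k - 13)).
Take A(k)=1/3, B(k)=1, C(k)=k**2 + 3*k - 13/2.
Set up (1/3)·f(k+1) − (1)·f(k) − (k**2 + 3*k - 13/2) = 0.
Bound: deg f ≤ 2.
Match coefficients ⇒ f(k) = -3*(k**2 + 4*k - 4)/2.
Get s_k = R·t_k = (k**2 + 4*k - 4)/3**k with R(k) = B(k−1)f(k)/C(k) = -3*(k**2 + 4*k - 4)/(2*k**2 + 6*k - 13).
s_(k+1) − s_k = (-2*k**2 - 6*k + 13)/(3*3**k) = t_k.
Telescope: S(n) = s_(n+1) − s_(2) = 3**(-n - 1)*(n**2 + 6*n + 1) − (8/9) = 3**(-n - 2)*(-8*3**n + 3*n**2 + 18*n + 3).

S(n) = 3**(-n - 2)*(-8*3**n + 3*n**2 + 18*n + 3)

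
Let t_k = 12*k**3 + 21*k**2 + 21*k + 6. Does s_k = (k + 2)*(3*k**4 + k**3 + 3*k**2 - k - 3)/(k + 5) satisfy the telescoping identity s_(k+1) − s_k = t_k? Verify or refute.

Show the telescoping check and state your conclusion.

Invalid: residual 3*(-9*k**4 - 80*k**3 - 123*k**2 - 112*k - 33)/(k**2 + 11*k + 30) ≠ 0.

s_(k+1) = (k + 3)*(-k + 3*(k + 1)**4 + (k + 1)**3 + 3*(k + 1)**2 - 4)/(k + 6)
s_(k+1) − s_k = 3*(4*k**5 + 42*k**4 + 124*k**3 + 166*k**2 + 120*k + 27)/(k**2 + 11*k + 30)
(s_(k+1) − s_k) − t_k = 3*(-9*k**4 - 80*k**3 - 123*k**2 - 112*k - 33)/(k**2 + 11*k + 30)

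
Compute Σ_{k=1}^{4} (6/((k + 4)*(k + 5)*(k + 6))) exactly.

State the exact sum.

Step 1: r(k) = (k + 4)/(k + 7).
Take A(k)=k + 4, B(k)=k + 7, C(k)=1.
Solve (k + 4)·f(k+1) − (k + 6)·f(k) = 1.
deg f ≤ 2 (via 1,1,0).
Coefficient equations give f(k) = k*(k + 9)/40.
So s_k = (B(k−1)f/C)·t_k = (k*(k + 6)*(k + 9)/40)·t_k = 3*k*(k + 9)/(20*(k + 4)*(k + 5)).
Verify: 6/(k**3 + 15*k**2 + 74*k + 120) matches t_k.
Evaluate s at k=5 and k=1: 7/60 and 1/20; difference 1/15.

Σ = 1/15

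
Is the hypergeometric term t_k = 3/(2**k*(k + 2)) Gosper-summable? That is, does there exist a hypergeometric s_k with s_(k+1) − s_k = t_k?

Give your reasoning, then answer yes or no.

Ratio r(k) = (k + 2)/(2*(k + 3)).
Normal form (A,B,C) = (k/2 + 1, k + 3, 1).
Solve (k/2 + 1)·f(k+1) − (k + 2)·f(k) = 1.
Bound: deg f ≤ -1.
Bound -1 < 0, so the key equation has no polynomial solution.

No — negative degree bound, so no certificate f.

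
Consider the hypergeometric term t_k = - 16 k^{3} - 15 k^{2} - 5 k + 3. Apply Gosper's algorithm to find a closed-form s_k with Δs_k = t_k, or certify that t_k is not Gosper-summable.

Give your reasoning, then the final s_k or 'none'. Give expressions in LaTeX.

Compute t_(k+1)/t_k: get (16*k**3 + 63*k**2 + 83*k + 33)/(16*k**3 + 15*k**2 + 5*k - 3).
A = 1, B = 1, C = k**3 + 15*k**2/16 + 5*k/16 - 3/16.
Solve (1)·f(k+1) − (1)·f(k) = k**3 + 15*k**2/16 + 5*k/16 - 3/16.
deg f ≤ 4 (via 0,0,3).
Solving with deg f ≤ 4: f(k) = k*(4*k**3 - 3*k**2 - k - 3)/16.
Certificate R = B(k−1)f/C = k*(4*k**3 - 3*k**2 - k - 3)/(16*k**3 + 15*k**2 + 5*k - 3) gives s_k = k*(-4*k**3 + 3*k**2 + k + 3).
Δs = -16*k**3 - 15*k**2 - 5*k + 3, as required.

s_k = k \left(- 4 k^{3} + 3 k^{2} + k + 3\right)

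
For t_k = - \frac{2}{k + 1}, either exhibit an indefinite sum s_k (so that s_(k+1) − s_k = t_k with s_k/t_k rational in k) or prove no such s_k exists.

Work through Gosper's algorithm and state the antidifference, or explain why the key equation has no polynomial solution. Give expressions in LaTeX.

none (Gosper's algorithm certifies no s_k)

r(k) = (k + 1)/(k + 2) after simplifying.
A = k + 1, B = k + 2, C = 1.
Need (k + 1)·f(k+1) − (k + 1)·f(k) = 1.
From deg A=1, deg B=1, deg C=0: d=0.
f = c0 ⇒ A·f(k+1) − B(k−1)·f(k) − C = -1. The system {-1 = 0} is inconsistent; no antidifference.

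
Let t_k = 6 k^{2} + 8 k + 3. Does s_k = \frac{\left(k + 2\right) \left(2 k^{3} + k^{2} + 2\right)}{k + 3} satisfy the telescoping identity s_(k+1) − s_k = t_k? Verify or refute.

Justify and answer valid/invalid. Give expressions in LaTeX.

Invalid: residual \frac{- 4 k^{3} - 25 k^{2} - 27 k - 7}{k^{2} + 7 k + 12} ≠ 0.

s_(k+1) = (k + 3)*(2*(k + 1)**3 + (k + 1)**2 + 2)/(k + 4)
s_(k+1) − s_k = (6*k**4 + 46*k**3 + 106*k**2 + 90*k + 29)/(k**2 + 7*k + 12)
(s_(k+1) − s_k) − t_k = (-4*k**3 - 25*k**2 - 27*k - 7)/(k**2 + 7*k + 12)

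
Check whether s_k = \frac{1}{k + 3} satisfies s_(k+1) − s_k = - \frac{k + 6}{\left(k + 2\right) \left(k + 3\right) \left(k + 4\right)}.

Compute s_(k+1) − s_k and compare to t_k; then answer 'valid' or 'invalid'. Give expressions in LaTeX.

Invalid: residual \frac{4}{k^{3} + 9 k^{2} + 26 k + 24} ≠ 0.

s_(k+1) = 1/(k + 4)
s_(k+1) − s_k = -1/((k + 3)*(k + 4))
(s_(k+1) − s_k) − t_k = 4/((k + 2)*(k + 3)*(k + 4))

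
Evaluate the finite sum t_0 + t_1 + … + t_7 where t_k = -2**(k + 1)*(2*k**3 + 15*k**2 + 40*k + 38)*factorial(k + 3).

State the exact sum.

Σ = -1675866931176

Ratio r(k) = 2*(2*k**4 + 29*k**3 + 160*k**2 + 399*k + 380)/(2*k**3 + 15*k**2 + 40*k + 38).
Factor: A=2*k + 8; B=1; C=k**3 + 15*k**2/2 + 20*k + 19.
Need (2*k + 8)·f(k+1) − (1)·f(k) = k**3 + 15*k**2/2 + 20*k + 19.
deg f ≤ 2 (via 1,0,3).
A polynomial solution: f(k) = (k**2 + 2*k + 2)/2.
So s_k = (B(k−1)f/C)·t_k = ((k**2 + 2*k + 2)/(2*k**3 + 15*k**2 + 40*k + 38))·t_k = -2**(k + 1)*(k**2 + 2*k + 2)*factorial(k + 3).
Δs = -2**(k + 1)*(2*k**3 + 15*k**2 + 40*k + 38)*factorial(k + 3), as required.
Evaluate s at k=8 and k=0: -1675866931200 and -24; difference -1675866931176.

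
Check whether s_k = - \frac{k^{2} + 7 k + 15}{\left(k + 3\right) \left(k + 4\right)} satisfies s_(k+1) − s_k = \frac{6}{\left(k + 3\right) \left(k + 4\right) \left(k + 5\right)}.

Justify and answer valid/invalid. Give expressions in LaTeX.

s_(k+1) = (-7*k - (k + 1)**2 - 22)/((k + 4)*(k + 5))
s_(k+1) − s_k = 6/(k**3 + 12*k**2 + 47*k + 60)
(s_(k+1) − s_k) − t_k = 0

valid (s_(k+1) − s_k reduces to t_k)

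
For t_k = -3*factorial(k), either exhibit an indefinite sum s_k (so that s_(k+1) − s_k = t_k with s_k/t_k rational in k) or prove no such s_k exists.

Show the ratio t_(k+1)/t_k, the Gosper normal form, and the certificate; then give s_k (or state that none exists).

none — t_k is not Gosper-summable

Step 1: r(k) = k + 1.
Normal form (A,B,C) = (k + 1, 1, 1).
Need (k + 1)·f(k+1) − (1)·f(k) = 1.
From deg A=1, deg B=0, deg C=0: d=-1.
Bound -1 < 0, so the key equation has no polynomial solution.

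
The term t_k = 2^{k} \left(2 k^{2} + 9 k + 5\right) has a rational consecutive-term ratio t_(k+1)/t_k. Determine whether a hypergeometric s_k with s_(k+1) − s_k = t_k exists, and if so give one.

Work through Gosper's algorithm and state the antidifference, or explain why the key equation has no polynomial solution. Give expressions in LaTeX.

s_k = 2^{k} \left(2 k^{2} + k - 1\right)

r(k) = 2*(2*k**2 + 13*k + 16)/(2*k**2 + 9*k + 5) after simplifying.
Factor: A=2; B=1; C=k**2 + 9*k/2 + 5/2.
Key eq: (2)·f(k+1) = (1)·f(k) + (k**2 + 9*k/2 + 5/2).
d = 2 from the (0,0,2) case.
A polynomial solution: f(k) = (k + 1)*(2*k - 1)/2.
Certificate R = B(k−1)f/C = (k + 1)*(2*k - 1)/(2*k**2 + 9*k + 5) gives s_k = 2**k*(2*k**2 + k - 1).
Δs = 2**k*(2*k**2 + 9*k + 5), as required.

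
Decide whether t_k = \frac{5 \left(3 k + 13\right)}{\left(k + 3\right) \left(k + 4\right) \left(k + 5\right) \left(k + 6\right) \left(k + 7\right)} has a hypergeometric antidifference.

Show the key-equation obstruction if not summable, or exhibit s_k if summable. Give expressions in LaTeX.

Yes. s_k = \frac{k \left(k^{2} + 14 k + 63\right)}{18 \left(k^{3} + 14 k^{2} + 63 k + 90\right)}.

Compute t_(k+1)/t_k: get (k + 3)*(3*k + 16)/((k + 8)*(3*k + 13)).
So A=k + 3 and B=k + 8, with C=k + 13/3.
Need (k + 3)·f(k+1) − (k + 7)·f(k) = k + 13/3.
Bound: deg f ≤ 4.
Solving with deg f ≤ 4: f(k) = k*(k + 4)*(k**2 + 14*k + 63)/270.
Then R = B(k−1)f/C = k*(k + 4)*(k + 7)*(k**2 + 14*k + 63)/(90*(3*k + 13)), so s_k = R(k)·t_k = k*(k**2 + 14*k + 63)/(18*(k**3 + 14*k**2 + 63*k + 90)).
Δs = 5*(3*k + 13)/(k**5 + 25*k**4 + 245*k**3 + 1175*k**2 + 2754*k + 2520), as required.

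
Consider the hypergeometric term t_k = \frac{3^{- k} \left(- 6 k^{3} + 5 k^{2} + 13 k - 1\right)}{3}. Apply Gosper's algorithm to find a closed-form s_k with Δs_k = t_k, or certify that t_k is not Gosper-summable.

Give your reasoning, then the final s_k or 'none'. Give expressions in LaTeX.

s_k = 3^{- k} \left(3 k^{3} + 2 k^{2} + 3\right)

Step 1: r(k) = (6*k**3 + 13*k**2 - 5*k - 11)/(3*(6*k**3 - 5*k**2 - 13*k + 1)).
Gosper form: A/B · C(k+1)/C(k) with A=1/3, B=1, C=k**3 - 5*k**2/6 - 13*k/6 + 1/6.
f must satisfy (1/3)·f(k+1) − (1)·f(k) = k**3 - 5*k**2/6 - 13*k/6 + 1/6.
d = 3 from the (0,0,3) case.
Coefficient equations give f(k) = -(3*k**3 + 2*k**2 + 3)/2.
R(k) = B(k−1)·f(k)/C(k) = -3*(3*k**3 + 2*k**2 + 3)/(6*k**3 - 5*k**2 - 13*k + 1); s_k = R·t_k = (3*k**3 + 2*k**2 + 3)/3**k.
Verify: (-6*k**3 + 5*k**2 + 13*k - 1)/(3*3**k) matches t_k.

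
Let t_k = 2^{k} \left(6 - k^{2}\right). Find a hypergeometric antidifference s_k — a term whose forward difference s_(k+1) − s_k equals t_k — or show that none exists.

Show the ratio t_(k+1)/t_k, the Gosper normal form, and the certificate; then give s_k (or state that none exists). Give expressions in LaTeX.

s_k = 2^{k} k \left(4 - k\right)

t_(k+1)/t_k = 2*((k + 1)**2 - 6)/(k**2 - 6).
Normal form (A,B,C) = (2, 1, k**2 - 6).
f must satisfy (2)·f(k+1) − (1)·f(k) = k**2 - 6.
deg f ≤ 2 (via 0,0,2).
Solve for f: f(k) = k*(k - 4) (degree 2 ≤ 2).
Certificate R = B(k−1)f/C = k*(k - 4)/(k**2 - 6) gives s_k = 2**k*k*(4 - k).
Δs = 2**k*(6 - k**2), as required.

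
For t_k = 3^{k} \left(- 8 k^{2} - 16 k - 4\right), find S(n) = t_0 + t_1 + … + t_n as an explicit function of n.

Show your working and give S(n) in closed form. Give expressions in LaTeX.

S(n) = - 12 \cdot 3^{n} n^{2} - 12 \cdot 3^{n} n - 6 \cdot 3^{n} + 2

r(k) = 3*(2*k**2 + 8*k + 7)/(2*k**2 + 4*k + 1) after simplifying.
Take A(k)=3, B(k)=1, C(k)=k**2 + 2*k + 1/2.
Need (3)·f(k+1) − (1)·f(k) = k**2 + 2*k + 1/2.
From deg A=0, deg B=0, deg C=2: d=2.
Coefficient equations give f(k) = (2*k**2 - 2*k + 1)/4.
Then R = B(k−1)f/C = (2*k**2 - 2*k + 1)/(2*(2*k**2 + 4*k + 1)), so s_k = R(k)·t_k = 3**k*(-4*k**2 + 4*k - 2).
Check: Δs_k = 3**k*(-8*k**2 - 16*k - 4). ✓
s_(n+1) = 3**(n + 1)*(-4*n**2 - 4*n - 2) and s_(0) = -2, so S(n) = -12*3**n*n**2 - 12*3**n*n - 6*3**n + 2.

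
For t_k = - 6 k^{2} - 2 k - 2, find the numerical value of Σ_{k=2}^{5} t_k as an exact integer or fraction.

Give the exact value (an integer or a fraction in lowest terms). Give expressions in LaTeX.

r(k) = (k + 3*(k + 1)**2 + 2)/(3*k**2 + k + 1) after simplifying.
Normal form (A,B,C) = (1, 1, k**2 + k/3 + 1/3).
f must satisfy (1)·f(k+1) − (1)·f(k) = k**2 + k/3 + 1/3.
Degrees (0,0,2) ⇒ d ≤ 3.
Coefficient equations give f(k) = k*(k**2 - k + 1)/3.
Then R = B(k−1)f/C = k*(k**2 - k + 1)/(3*k**2 + k + 1), so s_k = R(k)·t_k = 2*k*(-k**2 + k - 1).
Verify: -6*k**2 - 2*k - 2 matches t_k.
Σ_(k=2)^(5) t_k = s_(6) − s_(2) = -372 − (-12) = -360.

Σ = -360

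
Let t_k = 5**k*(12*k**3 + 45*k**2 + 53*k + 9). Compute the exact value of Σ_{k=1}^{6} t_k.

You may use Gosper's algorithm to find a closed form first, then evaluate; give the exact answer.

Σ = 81171870

Ratio r(k) = 5*(12*k**3 + 81*k**2 + 179*k + 119)/(12*k**3 + 45*k**2 + 53*k + 9).
So A=5 and B=1, with C=k**3 + 15*k**2/4 + 53*k/12 + 3/4.
Need (5)·f(k+1) − (1)·f(k) = k**3 + 15*k**2/4 + 53*k/12 + 3/4.
Degrees (0,0,3) ⇒ d ≤ 3.
Coefficient equations give f(k) = (3*k**3 + 2*k - 4)/12.
Get s_k = R·t_k = 5**k*(3*k**3 + 2*k - 4) with R(k) = B(k−1)f(k)/C(k) = (3*k**3 + 2*k - 4)/(12*k**3 + 45*k**2 + 53*k + 9).
Verify: 5**k*(12*k**3 + 45*k**2 + 53*k + 9) matches t_k.
Σ_(k=1)^(6) t_k = s_(7) − s_(1) = 81171875 − (5) = 81171870.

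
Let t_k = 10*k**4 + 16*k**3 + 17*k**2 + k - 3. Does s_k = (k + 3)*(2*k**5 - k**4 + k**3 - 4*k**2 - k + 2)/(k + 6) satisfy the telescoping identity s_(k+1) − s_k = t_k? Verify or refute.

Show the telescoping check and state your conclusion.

Invalid: residual 3*(-8*k**5 - 77*k**4 - 112*k**3 - 107*k**2 - 4*k + 20)/(k**2 + 13*k + 42) ≠ 0.

s_(k+1) = (2*k**6 + 17*k**5 + 53*k**4 + 81*k**3 + 52*k**2 - k - 4)/(k + 7)
s_(k+1) − s_k = (10*k**6 + 122*k**5 + 414*k**4 + 558*k**3 + 403*k**2 - 9*k - 66)/(k**2 + 13*k + 42)
(s_(k+1) − s_k) − t_k = 3*(-8*k**5 - 77*k**4 - 112*k**3 - 107*k**2 - 4*k + 20)/(k**2 + 13*k + 42)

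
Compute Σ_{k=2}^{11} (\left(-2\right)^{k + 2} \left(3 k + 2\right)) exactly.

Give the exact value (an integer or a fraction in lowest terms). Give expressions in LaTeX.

Σ = -196576

t_(k+1)/t_k = 2*(-3*k - 5)/(3*k + 2).
A = -2, B = 1, C = k + 2/3.
Key eq: (-2)·f(k+1) = (1)·f(k) + (k + 2/3).
From deg A=0, deg B=0, deg C=1: d=1.
A polynomial solution: f(k) = -k/3.
Get s_k = R·t_k = -(-2)**(k + 2)*k with R(k) = B(k−1)f(k)/C(k) = -k/(3*k + 2).
Verify: (-2)**(k + 2)*(3*k + 2) matches t_k.
Σ_(k=2)^(11) t_k = s_(12) − s_(2) = -196608 − (-32) = -196576.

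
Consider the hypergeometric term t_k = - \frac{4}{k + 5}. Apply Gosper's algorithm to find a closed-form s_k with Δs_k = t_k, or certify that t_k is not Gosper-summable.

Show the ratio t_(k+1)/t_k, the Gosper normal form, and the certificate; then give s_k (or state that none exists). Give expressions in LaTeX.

Ratio r(k) = (k + 5)/(k + 6).
Take A(k)=k + 5, B(k)=k + 6, C(k)=1.
Key eq: (k + 5)·f(k+1) = (k + 5)·f(k) + (1).
d = 0 from the (1,1,0) case.
Generic f = c0 gives residual -1; -1 = 0 cannot hold, so t_k is not Gosper-summable.

no hypergeometric antidifference exists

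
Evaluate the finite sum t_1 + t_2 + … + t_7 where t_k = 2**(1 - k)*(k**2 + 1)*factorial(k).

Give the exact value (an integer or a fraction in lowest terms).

t_(k+1)/t_k = (k + 1)*((k + 1)**2 + 1)/(2*(k**2 + 1)).
Take A(k)=k/2 + 1/2, B(k)=1, C(k)=k**2 + 1.
Need (k/2 + 1/2)·f(k+1) − (1)·f(k) = k**2 + 1.
Degrees (1,0,2) ⇒ d ≤ 1.
Coefficient equations give f(k) = 2*k.
Then R = B(k−1)f/C = 2*k/(k**2 + 1), so s_k = R(k)·t_k = 2**(2 - k)*k*factorial(k).
Verify: 2**(1 - k)*(k**2 + 1)*factorial(k) matches t_k.
Evaluate s at k=8 and k=1: 5040 and 2; difference 5038.

Σ = 5038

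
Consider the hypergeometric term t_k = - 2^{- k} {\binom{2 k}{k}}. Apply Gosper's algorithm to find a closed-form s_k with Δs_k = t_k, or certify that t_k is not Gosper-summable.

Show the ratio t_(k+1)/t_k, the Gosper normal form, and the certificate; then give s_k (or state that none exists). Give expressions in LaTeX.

none (Gosper's algorithm certifies no s_k)

Ratio r(k) = (2*k + 1)/(k + 1).
So A=2*k + 1 and B=k + 1, with C=1.
f must satisfy (2*k + 1)·f(k+1) − (k)·f(k) = 1.
Degrees (1,1,0) ⇒ d ≤ -1.
Bound -1 < 0, so the key equation has no polynomial solution.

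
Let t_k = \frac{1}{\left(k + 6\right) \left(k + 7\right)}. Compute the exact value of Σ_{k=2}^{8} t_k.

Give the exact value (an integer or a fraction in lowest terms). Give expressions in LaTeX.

Σ = 7/120

r(k) = (k + 6)/(k + 8) after simplifying.
Normal form (A,B,C) = (k + 6, k + 8, 1).
Set up (k + 6)·f(k+1) − (k + 7)·f(k) − (1) = 0.
d = 1 from the (1,1,0) case.
Coefficient equations give f(k) = k/6.
Then R = B(k−1)f/C = k*(k + 7)/6, so s_k = R(k)·t_k = k/(6*(k + 6)).
Δs = 1/(k**2 + 13*k + 42), as required.
Sum = s_(9) − s_(2); s_(9) = 1/10, s_(2) = 1/24 ⇒ 7/120.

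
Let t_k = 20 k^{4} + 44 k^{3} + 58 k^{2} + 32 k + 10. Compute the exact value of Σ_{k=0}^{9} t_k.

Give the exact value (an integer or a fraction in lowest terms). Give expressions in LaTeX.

Σ = 413830

Step 1: r(k) = (10*k**4 + 62*k**3 + 155*k**2 + 180*k + 82)/(10*k**4 + 22*k**3 + 29*k**2 + 16*k + 5).
A = 1, B = 1, C = k**4 + 11*k**3/5 + 29*k**2/10 + 8*k/5 + 1/2.
f must satisfy (1)·f(k+1) − (1)·f(k) = k**4 + 11*k**3/5 + 29*k**2/10 + 8*k/5 + 1/2.
d = 5 from the (0,0,4) case.
Match coefficients ⇒ f(k) = k*(4*k**4 + k**3 + 4*k**2 - 2*k + 3)/20.
So s_k = (B(k−1)f/C)·t_k = (k*(4*k**4 + k**3 + 4*k**2 - 2*k + 3)/(2*(10*k**4 + 22*k**3 + 29*k**2 + 16*k + 5)))·t_k = k*(4*k**4 + k**3 + 4*k**2 - 2*k + 3).
s_(k+1) − s_k = 20*k**4 + 44*k**3 + 58*k**2 + 32*k + 10 = t_k.
Telescoping: Σ = s_(10) − s_(0) = 413830 − (0) = 413830.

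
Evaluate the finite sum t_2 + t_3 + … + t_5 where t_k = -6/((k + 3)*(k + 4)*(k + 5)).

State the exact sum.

Σ = -1/15

Ratio r(k) = (k + 3)/(k + 6).
A = k + 3, B = k + 6, C = 1.
Key eq: (k + 3)·f(k+1) = (k + 5)·f(k) + (1).
From deg A=1, deg B=1, deg C=0: d=2.
Coefficient equations give f(k) = k*(k + 7)/24.
R(k) = B(k−1)·f(k)/C(k) = k*(k + 5)*(k + 7)/24; s_k = R·t_k = k*(-k - 7)/(4*(k + 3)*(k + 4)).
Check: Δs_k = -6/(k**3 + 12*k**2 + 47*k + 60). ✓
Evaluate s at k=6 and k=2: -13/60 and -3/20; difference -1/15.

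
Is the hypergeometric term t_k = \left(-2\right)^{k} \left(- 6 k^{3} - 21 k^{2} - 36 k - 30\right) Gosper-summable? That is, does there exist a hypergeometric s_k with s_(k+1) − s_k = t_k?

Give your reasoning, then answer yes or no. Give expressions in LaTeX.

The ratio is 2*(-2*k**3 - 13*k**2 - 32*k - 31)/(2*k**3 + 7*k**2 + 12*k + 10).
Gosper form: A/B · C(k+1)/C(k) with A=-2, B=1, C=k**3 + 7*k**2/2 + 6*k + 5.
Solve (-2)·f(k+1) − (1)·f(k) = k**3 + 7*k**2/2 + 6*k + 5.
From deg A=0, deg B=0, deg C=3: d=3.
Solving with deg f ≤ 3: f(k) = -(2*k**3 + 3*k**2 + 4*k + 4)/6.
Get s_k = R·t_k = (-2)**k*(2*k**3 + 3*k**2 + 4*k + 4) with R(k) = B(k−1)f(k)/C(k) = -(2*k**3 + 3*k**2 + 4*k + 4)/(3*(2*k**3 + 7*k**2 + 12*k + 10)).
Δs = (-2)**k*(-6*k**3 - 21*k**2 - 36*k - 30), as required.

Yes. s_k = \left(-2\right)^{k} \left(2 k^{3} + 3 k^{2} + 4 k + 4\right).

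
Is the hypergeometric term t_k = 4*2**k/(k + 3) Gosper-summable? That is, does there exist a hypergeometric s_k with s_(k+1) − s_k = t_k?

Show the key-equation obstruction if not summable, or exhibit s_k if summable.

Compute t_(k+1)/t_k: get 2*(k + 3)/(k + 4).
A = 2*k + 6, B = k + 4, C = 1.
Key eq: (2*k + 6)·f(k+1) = (k + 3)·f(k) + (1).
d = -1 from the (1,1,0) case.
d = -1 < 0 ⇒ no nonzero polynomial f; not summable.

No — t_k has no hypergeometric antidifference.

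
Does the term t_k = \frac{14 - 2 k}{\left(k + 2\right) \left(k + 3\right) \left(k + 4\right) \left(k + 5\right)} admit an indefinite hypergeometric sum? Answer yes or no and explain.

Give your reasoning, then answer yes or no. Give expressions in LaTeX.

The ratio is (k - 6)*(k + 2)/((k - 7)*(k + 6)).
Take A(k)=k + 2, B(k)=k + 6, C(k)=k - 7.
Solve (k + 2)·f(k+1) − (k + 5)·f(k) = k - 7.
Bound: deg f ≤ 3.
Match coefficients ⇒ f(k) = -k*(k**2 + 9*k + 32)/12.
Certificate R = B(k−1)f/C = -k*(k + 5)*(k**2 + 9*k + 32)/(12*(k - 7)) gives s_k = k*(k**2 + 9*k + 32)/(6*(k + 2)*(k + 3)*(k + 4)).
Verify: 2*(7 - k)/(k**4 + 14*k**3 + 71*k**2 + 154*k + 120) matches t_k.

Yes. s_k = \frac{k \left(k^{2} + 9 k + 32\right)}{6 \left(k + 2\right) \left(k + 3\right) \left(k + 4\right)}.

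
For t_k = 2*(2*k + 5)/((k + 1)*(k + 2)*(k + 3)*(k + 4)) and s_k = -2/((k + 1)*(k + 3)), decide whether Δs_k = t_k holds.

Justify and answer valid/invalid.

Valid: the claim telescopes to t_k.

s_(k+1) = -2/((k + 2)*(k + 4))
s_(k+1) − s_k = 2*(2*k + 5)/(k**4 + 10*k**3 + 35*k**2 + 50*k + 24)
(s_(k+1) − s_k) − t_k = 0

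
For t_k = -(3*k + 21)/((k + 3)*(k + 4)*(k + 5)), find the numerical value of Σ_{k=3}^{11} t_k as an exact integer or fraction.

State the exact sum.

Σ = -201/560

The ratio is (k + 3)*(k + 8)/((k + 6)*(k + 7)).
Gosper form: A/B · C(k+1)/C(k) with A=k + 3, B=k + 6, C=k + 7.
Need (k + 3)·f(k+1) − (k + 5)·f(k) = k + 7.
From deg A=1, deg B=1, deg C=1: d=2.
Solving with deg f ≤ 2: f(k) = k*(5*k + 23)/12.
R(k) = B(k−1)·f(k)/C(k) = k*(k + 5)*(5*k + 23)/(12*(k + 7)); s_k = R·t_k = -k*(5*k + 23)/(4*(k + 3)*(k + 4)).
Δs = 3*(-k - 7)/(k**3 + 12*k**2 + 47*k + 60), as required.
Telescoping: Σ = s_(12) − s_(3) = -83/80 − (-19/28) = -201/560.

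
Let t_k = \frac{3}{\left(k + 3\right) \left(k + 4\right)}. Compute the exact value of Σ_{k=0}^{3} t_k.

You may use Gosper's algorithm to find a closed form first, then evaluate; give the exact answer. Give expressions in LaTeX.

Σ = 4/7

t_(k+1)/t_k = (k + 3)/(k + 5).
Factor: A=k + 3; B=k + 5; C=1.
Solve (k + 3)·f(k+1) − (k + 4)·f(k) = 1.
d = 1 from the (1,1,0) case.
Solving with deg f ≤ 1: f(k) = k/3.
Certificate R = B(k−1)f/C = k*(k + 4)/3 gives s_k = k/(k + 3).
Δs = 3/(k**2 + 7*k + 12), as required.
Sum = s_(4) − s_(0); s_(4) = 4/7, s_(0) = 0 ⇒ 4/7.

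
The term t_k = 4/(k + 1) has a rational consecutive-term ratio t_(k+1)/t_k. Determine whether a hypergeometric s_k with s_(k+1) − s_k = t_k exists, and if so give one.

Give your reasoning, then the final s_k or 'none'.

Ratio r(k) = (k + 1)/(k + 2).
A = k + 1, B = k + 2, C = 1.
Need (k + 1)·f(k+1) − (k + 1)·f(k) = 1.
Degrees (1,1,0) ⇒ d ≤ 0.
Write f(k) = c0. Then LHS − RHS = -1, requiring -1 = 0: contradictory. No certificate.

none (Gosper's algorithm certifies no s_k)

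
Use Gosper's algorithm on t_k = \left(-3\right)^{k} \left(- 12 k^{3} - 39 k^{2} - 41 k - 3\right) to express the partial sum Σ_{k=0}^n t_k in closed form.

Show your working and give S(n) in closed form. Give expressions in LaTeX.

S(n) = - 9 \left(-3\right)^{n} n^{3} - 36 \left(-3\right)^{n} n^{2} - 42 \left(-3\right)^{n} n - 6 \left(-3\right)^{n} + 3

Step 1: r(k) = 3*(-12*k**3 - 75*k**2 - 155*k - 95)/(12*k**3 + 39*k**2 + 41*k + 3).
So A=-3 and B=1, with C=k**3 + 13*k**2/4 + 41*k/12 + 1/4.
f must satisfy (-3)·f(k+1) − (1)·f(k) = k**3 + 13*k**2/4 + 41*k/12 + 1/4.
deg f ≤ 3 (via 0,0,3).
Solve for f: f(k) = -(3*k**3 + 3*k**2 - k - 3)/12 (degree 3 ≤ 3).
So s_k = (B(k−1)f/C)·t_k = (-(3*k**3 + 3*k**2 - k - 3)/(12*k**3 + 39*k**2 + 41*k + 3))·t_k = (-3)**k*(3*k**3 + 3*k**2 - k - 3).
s_(k+1) − s_k = (-3)**k*(-12*k**3 - 39*k**2 - 41*k - 3) = t_k.
Telescope: S(n) = s_(n+1) − s_(0) = (-3)**(n + 1)*(3*n**3 + 12*n**2 + 14*n + 2) − (-3) = -9*(-3)**n*n**3 - 36*(-3)**n*n**2 - 42*(-3)**n*n - 6*(-3)**n + 3.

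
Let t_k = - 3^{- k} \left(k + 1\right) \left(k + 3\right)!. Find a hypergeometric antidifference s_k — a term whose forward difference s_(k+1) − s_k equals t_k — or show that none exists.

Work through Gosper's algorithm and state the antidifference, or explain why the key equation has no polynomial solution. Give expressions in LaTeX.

Ratio r(k) = (k + 2)*(k + 4)/(3*(k + 1)).
Factor: A=k/3 + 4/3; B=1; C=k + 1.
Need (k/3 + 4/3)·f(k+1) − (1)·f(k) = k + 1.
d = 0 from the (1,0,1) case.
Match coefficients ⇒ f(k) = 3.
Certificate R = B(k−1)f/C = 3/(k + 1) gives s_k = -3**(1 - k)*factorial(k + 3).
s_(k+1) − s_k = -(k + 1)*factorial(k + 3)/3**k = t_k.

s_k = - 3^{1 - k} \left(k + 3\right)!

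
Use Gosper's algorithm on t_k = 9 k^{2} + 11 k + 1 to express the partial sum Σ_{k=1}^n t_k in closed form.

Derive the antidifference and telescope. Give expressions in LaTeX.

S(n) = n \left(3 n^{2} + 10 n + 8\right)

Compute t_(k+1)/t_k: get (9*k**2 + 29*k + 21)/(9*k**2 + 11*k + 1).
A = 1, B = 1, C = k**2 + 11*k/9 + 1/9.
f must satisfy (1)·f(k+1) − (1)·f(k) = k**2 + 11*k/9 + 1/9.
From deg A=0, deg B=0, deg C=2: d=3.
Coefficient equations give f(k) = k*(3*k**2 + k - 3)/9.
Certificate R = B(k−1)f/C = k*(3*k**2 + k - 3)/(9*k**2 + 11*k + 1) gives s_k = k*(3*k**2 + k - 3).
Verify: 9*k**2 + 11*k + 1 matches t_k.
s_(n+1) = 3*n**3 + 10*n**2 + 8*n + 1 and s_(1) = 1, so S(n) = n*(3*n**2 + 10*n + 8).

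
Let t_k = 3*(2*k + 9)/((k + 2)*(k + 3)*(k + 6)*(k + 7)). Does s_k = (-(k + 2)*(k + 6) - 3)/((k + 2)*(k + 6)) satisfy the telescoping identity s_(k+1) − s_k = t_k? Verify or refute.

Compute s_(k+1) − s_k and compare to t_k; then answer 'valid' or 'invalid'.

Valid — Δs_k = t_k.

s_(k+1) = (-(k + 3)*(k + 7) - 3)/((k + 3)*(k + 7))
s_(k+1) − s_k = 3*(2*k + 9)/(k**4 + 18*k**3 + 113*k**2 + 288*k + 252)
(s_(k+1) − s_k) − t_k = 0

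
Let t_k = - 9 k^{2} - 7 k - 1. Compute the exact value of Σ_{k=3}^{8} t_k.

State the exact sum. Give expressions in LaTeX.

t_(k+1)/t_k = (9*k**2 + 25*k + 17)/(9*k**2 + 7*k + 1).
A = 1, B = 1, C = k**2 + 7*k/9 + 1/9.
f must satisfy (1)·f(k+1) − (1)·f(k) = k**2 + 7*k/9 + 1/9.
deg f ≤ 3 (via 0,0,2).
Solve for f: f(k) = k*(3*k**2 - k - 1)/9 (degree 3 ≤ 3).
R(k) = B(k−1)·f(k)/C(k) = k*(3*k**2 - k - 1)/(9*k**2 + 7*k + 1); s_k = R·t_k = k*(-3*k**2 + k + 1).
Δs = -9*k**2 - 7*k - 1, as required.
Telescoping: Σ = s_(9) − s_(3) = -2097 − (-69) = -2028.

Σ = -2028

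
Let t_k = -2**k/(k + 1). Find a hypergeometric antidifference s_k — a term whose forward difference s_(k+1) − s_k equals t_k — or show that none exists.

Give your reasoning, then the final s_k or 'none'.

Compute t_(k+1)/t_k: get 2*(k + 1)/(k + 2).
So A=2*k + 2 and B=k + 2, with C=1.
Solve (2*k + 2)·f(k+1) − (k + 1)·f(k) = 1.
deg f ≤ -1 (via 1,1,0).
deg f ≤ -1 is impossible — no certificate.

no hypergeometric antidifference exists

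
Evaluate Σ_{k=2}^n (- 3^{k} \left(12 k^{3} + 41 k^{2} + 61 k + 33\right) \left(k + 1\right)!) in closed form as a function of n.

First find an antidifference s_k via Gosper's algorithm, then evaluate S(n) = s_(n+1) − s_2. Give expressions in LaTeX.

S(n) = - 12 \cdot 3^{n} n^{4} n! - 57 \cdot 3^{n} n^{3} n! - 105 \cdot 3^{n} n^{2} n! - 96 \cdot 3^{n} n n! - 36 \cdot 3^{n} n! + 918

Step 1: r(k) = 3*(12*k**4 + 101*k**3 + 333*k**2 + 505*k + 294)/(12*k**3 + 41*k**2 + 61*k + 33).
Take A(k)=3*k + 6, B(k)=1, C(k)=k**3 + 41*k**2/12 + 61*k/12 + 11/4.
Key eq: (3*k + 6)·f(k+1) = (1)·f(k) + (k**3 + 41*k**2/12 + 61*k/12 + 11/4).
Bound: deg f ≤ 2.
Solve for f: f(k) = (4*k**2 - k + 3)/12 (degree 2 ≤ 2).
Certificate R = B(k−1)f/C = (4*k**2 - k + 3)/(12*k**3 + 41*k**2 + 61*k + 33) gives s_k = -3**k*(4*k**2 - k + 3)*factorial(k + 1).
s_(k+1) − s_k = -3**k*(12*k**3 + 41*k**2 + 61*k + 33)*factorial(k + 1) = t_k.
s_(n+1) = -3**(n + 1)*(4*n**2 + 7*n + 6)*factorial(n + 2) and s_(2) = -918, so S(n) = -12*3**n*n**4*factorial(n) - 57*3**n*n**3*factorial(n) - 105*3**n*n**2*factorial(n) - 96*3**n*n*factorial(n) - 36*3**n*factorial(n) + 918.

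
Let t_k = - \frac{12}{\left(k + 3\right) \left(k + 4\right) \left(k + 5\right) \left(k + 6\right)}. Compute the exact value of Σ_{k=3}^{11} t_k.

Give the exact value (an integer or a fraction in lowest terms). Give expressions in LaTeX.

Step 1: r(k) = (k + 3)/(k + 7).
Normal form (A,B,C) = (k + 3, k + 7, 1).
f must satisfy (k + 3)·f(k+1) − (k + 6)·f(k) = 1.
From deg A=1, deg B=1, deg C=0: d=3.
Coefficient equations give f(k) = k*(k**2 + 12*k + 47)/180.
Then R = B(k−1)f/C = k*(k + 6)*(k**2 + 12*k + 47)/180, so s_k = R(k)·t_k = k*(-k**2 - 12*k - 47)/(15*(k + 3)*(k + 4)*(k + 5)).
s_(k+1) − s_k = -12/(k**4 + 18*k**3 + 119*k**2 + 342*k + 360) = t_k.
Telescoping: Σ = s_(12) − s_(3) = -67/1020 − (-23/420) = -13/1190.

Σ = -13/1190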